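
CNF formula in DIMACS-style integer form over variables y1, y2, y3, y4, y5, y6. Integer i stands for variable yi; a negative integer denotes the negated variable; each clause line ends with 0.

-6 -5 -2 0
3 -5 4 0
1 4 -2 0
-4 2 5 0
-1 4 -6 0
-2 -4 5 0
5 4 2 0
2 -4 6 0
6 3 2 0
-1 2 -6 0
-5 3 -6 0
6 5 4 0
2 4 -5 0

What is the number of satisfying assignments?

6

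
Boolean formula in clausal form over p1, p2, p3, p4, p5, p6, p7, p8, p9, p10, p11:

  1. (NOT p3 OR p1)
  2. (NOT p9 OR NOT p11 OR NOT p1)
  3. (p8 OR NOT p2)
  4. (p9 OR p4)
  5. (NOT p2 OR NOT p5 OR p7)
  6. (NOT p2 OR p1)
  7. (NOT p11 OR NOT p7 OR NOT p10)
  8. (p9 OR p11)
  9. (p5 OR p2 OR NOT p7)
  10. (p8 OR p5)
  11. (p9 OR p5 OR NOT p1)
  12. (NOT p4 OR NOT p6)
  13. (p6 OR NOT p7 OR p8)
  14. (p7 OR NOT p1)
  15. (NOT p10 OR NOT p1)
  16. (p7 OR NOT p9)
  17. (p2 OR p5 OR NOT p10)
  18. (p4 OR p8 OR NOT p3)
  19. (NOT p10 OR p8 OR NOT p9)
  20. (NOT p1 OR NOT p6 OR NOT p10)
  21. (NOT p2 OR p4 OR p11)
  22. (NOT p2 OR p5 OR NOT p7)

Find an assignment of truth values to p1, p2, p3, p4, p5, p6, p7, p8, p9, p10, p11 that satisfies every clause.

p1=T, p2=F, p3=F, p4=F, p5=T, p6=F, p7=T, p8=T, p9=T, p10=F, p11=F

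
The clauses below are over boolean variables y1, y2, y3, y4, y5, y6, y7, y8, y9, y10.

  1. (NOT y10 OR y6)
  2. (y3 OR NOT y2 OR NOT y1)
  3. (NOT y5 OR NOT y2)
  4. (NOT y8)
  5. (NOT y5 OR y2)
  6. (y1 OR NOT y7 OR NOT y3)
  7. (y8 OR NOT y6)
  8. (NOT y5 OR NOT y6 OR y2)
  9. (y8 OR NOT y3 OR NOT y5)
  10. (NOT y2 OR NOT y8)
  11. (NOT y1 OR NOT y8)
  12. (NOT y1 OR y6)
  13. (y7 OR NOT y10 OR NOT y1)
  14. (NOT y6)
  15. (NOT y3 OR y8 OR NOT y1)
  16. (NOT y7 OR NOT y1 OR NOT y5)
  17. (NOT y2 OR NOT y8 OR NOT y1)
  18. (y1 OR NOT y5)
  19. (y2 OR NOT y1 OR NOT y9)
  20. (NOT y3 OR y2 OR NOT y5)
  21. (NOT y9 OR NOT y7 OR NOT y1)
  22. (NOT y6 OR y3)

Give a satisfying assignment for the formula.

y1=F, y2=T, y3=F, y4=F, y5=F, y6=F, y7=F, y8=F, y9=F, y10=F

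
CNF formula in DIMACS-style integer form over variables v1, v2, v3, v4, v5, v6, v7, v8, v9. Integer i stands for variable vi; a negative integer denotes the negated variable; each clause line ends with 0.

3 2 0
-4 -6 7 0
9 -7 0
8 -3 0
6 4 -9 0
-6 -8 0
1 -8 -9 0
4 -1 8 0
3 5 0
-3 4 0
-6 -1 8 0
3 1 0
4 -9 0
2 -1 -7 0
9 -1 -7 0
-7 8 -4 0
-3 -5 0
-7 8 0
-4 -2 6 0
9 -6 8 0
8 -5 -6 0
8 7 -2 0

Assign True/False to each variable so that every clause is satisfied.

v1 = T  v2 = F  v3 = T  v4 = T  v5 = F  v6 = F  v7 = F  v8 = T  v9 = T

Set v1 = True and propagate.
Try v2 = False.
  then v3 is forced to True.
  then v8 is forced to True.
  then v6 is forced to False.
  then v4 is forced to True.
  then v7 is forced to False.
  then v5 is forced to False.
v9 is now unconstrained; take v9 = True.
Every clause has at least one true literal under this assignment.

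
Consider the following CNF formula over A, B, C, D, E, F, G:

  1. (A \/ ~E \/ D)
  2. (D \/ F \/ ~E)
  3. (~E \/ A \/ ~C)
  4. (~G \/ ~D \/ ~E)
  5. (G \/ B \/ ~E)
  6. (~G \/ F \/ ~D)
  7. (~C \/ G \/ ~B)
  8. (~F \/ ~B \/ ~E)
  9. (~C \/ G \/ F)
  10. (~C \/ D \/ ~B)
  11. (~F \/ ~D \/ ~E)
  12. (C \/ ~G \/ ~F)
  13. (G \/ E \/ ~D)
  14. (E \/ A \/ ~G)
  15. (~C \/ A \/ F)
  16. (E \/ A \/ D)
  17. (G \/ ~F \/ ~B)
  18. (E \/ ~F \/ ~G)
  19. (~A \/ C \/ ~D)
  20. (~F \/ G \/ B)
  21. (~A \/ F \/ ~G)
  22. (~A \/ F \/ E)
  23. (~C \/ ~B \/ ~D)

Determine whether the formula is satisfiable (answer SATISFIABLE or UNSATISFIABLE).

Set A = True and propagate.
The remaining clauses are satisfied by B = False, C = True, D = False, E = True, F = True, G = True.
So A = True, B = False, C = True, D = False, E = True, F = True, G = True is a satisfying assignment.

SATISFIABLE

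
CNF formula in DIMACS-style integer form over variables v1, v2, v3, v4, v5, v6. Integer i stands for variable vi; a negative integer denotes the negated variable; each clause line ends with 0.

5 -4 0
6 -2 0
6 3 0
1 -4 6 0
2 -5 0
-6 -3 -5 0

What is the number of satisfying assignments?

Case analysis on v6 and v5:
  v6=1, v5=1: remaining (v1,v2,v3,v4) ∈ {(0,1,0,0); (0,1,0,1); (1,1,0,0); (1,1,0,1)} — 4.
  v6=1, v5=0: forces v4=0; v1, v2, v3 free → 2^3 = 8.
  v6=0, v5=1: a clause becomes empty — 0.
  v6=0, v5=0: remaining (v1,v2,v3,v4) ∈ {(0,0,1,0); (1,0,1,0)} — 2.
Total: 4 + 8 + 0 + 2 = 14.

14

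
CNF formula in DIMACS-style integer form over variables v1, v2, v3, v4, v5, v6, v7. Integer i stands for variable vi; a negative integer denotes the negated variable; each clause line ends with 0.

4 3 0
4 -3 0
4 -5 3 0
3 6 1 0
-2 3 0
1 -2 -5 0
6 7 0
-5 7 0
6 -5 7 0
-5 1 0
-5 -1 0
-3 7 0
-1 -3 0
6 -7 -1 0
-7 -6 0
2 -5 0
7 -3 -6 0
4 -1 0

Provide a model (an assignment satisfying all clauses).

v1 = 1, v2 = 0, v3 = 0, v4 = 1, v5 = 0, v6 = 1, v7 = 0

Check each clause:
  1. (v3 | v4) — v4 is true.
  2. (~v3 | v4) — v4 is true.
  3. (~v5 | v3 | v4) — ~v5 is true.
  4. (v3 | v6 | v1) — v1 is true.
  5. (~v2 | v3) — ~v2 is true.
  6. (~v2 | ~v5 | v1) — v1 is true.
  7. (v7 | v6) — v6 is true.
  8. (v7 | ~v5) — ~v5 is true.
  9. (v6 | v7 | ~v5) — ~v5 is true.
  10. (~v5 | v1) — v1 is true.
  11. (~v5 | ~v1) — ~v5 is true.
  12. (v7 | ~v3) — ~v3 is true.
  13. (~v3 | ~v1) — ~v3 is true.
  14. (~v1 | ~v7 | v6) — ~v7 is true.
  15. (~v7 | ~v6) — ~v7 is true.
  16. (~v5 | v2) — ~v5 is true.
  17. (~v6 | v7 | ~v3) — ~v3 is true.
  18. (~v1 | v4) — v4 is true.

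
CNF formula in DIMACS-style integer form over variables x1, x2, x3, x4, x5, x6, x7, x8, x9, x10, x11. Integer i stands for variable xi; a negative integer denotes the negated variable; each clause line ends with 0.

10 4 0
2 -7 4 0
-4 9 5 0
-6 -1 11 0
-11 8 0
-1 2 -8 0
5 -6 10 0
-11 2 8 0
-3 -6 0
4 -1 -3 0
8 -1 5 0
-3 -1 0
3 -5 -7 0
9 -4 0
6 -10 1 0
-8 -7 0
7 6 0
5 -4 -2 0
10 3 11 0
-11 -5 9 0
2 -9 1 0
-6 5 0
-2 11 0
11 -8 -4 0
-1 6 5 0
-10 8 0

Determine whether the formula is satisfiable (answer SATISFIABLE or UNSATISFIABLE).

SATISFIABLE

Set x1 = True and propagate.
  then x3 is forced to False.
For the remaining variables, x2 = True, x4 = True, x5 = True, x6 = True, x7 = False, x8 = True, x9 = True, x10 = True, x11 = True works.
So x1=T, x2=T, x3=F, x4=T, x5=T, x6=T, x7=F, x8=T, x9=T, x10=T, x11=T is a satisfying assignment.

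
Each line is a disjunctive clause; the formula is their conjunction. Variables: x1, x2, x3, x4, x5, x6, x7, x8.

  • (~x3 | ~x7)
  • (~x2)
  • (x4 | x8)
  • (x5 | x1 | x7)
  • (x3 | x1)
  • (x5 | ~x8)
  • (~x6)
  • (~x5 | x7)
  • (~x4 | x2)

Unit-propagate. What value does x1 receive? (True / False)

True

(~x2) stands alone — x2 = False.
(~x6) stands alone — x6 = False.
In (x2 | ~x4), x2 is now false; ~x4 must hold, so x4 = False.
From (x4 | x8) and x4 = False: x8 = True.
(~x8 | x5): since x8 = True, the clause reduces to (x5). x5 = True.
In (~x5 | x7), ~x5 is now false; x7 must hold, so x7 = True.
In (~x7 | ~x3), ~x7 is now false; ~x3 must hold, so x3 = False.
From (x1 | x3) and x3 = False: x1 = True.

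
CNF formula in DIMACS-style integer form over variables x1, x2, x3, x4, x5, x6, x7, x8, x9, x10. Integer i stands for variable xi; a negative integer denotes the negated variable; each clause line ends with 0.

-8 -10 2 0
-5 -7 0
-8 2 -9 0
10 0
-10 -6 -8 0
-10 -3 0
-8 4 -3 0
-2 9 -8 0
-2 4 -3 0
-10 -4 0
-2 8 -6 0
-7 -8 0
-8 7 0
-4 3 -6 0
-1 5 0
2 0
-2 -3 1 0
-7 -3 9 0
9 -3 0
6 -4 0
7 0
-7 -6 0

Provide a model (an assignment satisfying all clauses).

x1 = False  x2 = True  x3 = False  x4 = False  x5 = False  x6 = False  x7 = True  x8 = False  x9 = False  x10 = True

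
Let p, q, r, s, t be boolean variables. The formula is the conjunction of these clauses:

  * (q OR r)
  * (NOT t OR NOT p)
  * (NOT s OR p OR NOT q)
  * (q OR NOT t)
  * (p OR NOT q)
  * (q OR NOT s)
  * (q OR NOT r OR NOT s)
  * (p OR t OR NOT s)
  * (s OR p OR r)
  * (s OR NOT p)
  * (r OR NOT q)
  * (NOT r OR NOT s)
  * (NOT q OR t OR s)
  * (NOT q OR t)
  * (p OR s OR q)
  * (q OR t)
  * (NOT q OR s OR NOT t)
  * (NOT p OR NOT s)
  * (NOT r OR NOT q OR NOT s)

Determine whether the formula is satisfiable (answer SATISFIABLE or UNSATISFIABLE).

q = True:
  propagation gives p=True, t=False; an empty clause results — contradiction.
q = False:
  propagation gives r=True, t=False; an empty clause results — contradiction.
Every branch closes, so no satisfying assignment exists.

UNSATISFIABLE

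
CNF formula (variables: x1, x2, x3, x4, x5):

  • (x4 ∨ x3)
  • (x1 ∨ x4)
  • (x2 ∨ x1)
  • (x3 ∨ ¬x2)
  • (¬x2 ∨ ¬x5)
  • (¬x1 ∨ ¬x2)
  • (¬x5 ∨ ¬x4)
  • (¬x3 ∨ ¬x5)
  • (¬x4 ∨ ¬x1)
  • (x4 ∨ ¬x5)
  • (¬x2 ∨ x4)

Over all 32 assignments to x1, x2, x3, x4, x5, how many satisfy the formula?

2

The models are:
  x1=0 x2=1 x3=1 x4=1 x5=0
  x1=1 x2=0 x3=1 x4=0 x5=0
That's 2 in total.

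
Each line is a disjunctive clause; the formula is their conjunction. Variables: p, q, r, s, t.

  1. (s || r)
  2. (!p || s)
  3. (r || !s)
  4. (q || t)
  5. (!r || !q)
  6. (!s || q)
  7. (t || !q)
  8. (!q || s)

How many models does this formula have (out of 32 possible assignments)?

Satisfying assignments:
  p=0 q=0 r=1 s=0 t=1
Count: 1.

1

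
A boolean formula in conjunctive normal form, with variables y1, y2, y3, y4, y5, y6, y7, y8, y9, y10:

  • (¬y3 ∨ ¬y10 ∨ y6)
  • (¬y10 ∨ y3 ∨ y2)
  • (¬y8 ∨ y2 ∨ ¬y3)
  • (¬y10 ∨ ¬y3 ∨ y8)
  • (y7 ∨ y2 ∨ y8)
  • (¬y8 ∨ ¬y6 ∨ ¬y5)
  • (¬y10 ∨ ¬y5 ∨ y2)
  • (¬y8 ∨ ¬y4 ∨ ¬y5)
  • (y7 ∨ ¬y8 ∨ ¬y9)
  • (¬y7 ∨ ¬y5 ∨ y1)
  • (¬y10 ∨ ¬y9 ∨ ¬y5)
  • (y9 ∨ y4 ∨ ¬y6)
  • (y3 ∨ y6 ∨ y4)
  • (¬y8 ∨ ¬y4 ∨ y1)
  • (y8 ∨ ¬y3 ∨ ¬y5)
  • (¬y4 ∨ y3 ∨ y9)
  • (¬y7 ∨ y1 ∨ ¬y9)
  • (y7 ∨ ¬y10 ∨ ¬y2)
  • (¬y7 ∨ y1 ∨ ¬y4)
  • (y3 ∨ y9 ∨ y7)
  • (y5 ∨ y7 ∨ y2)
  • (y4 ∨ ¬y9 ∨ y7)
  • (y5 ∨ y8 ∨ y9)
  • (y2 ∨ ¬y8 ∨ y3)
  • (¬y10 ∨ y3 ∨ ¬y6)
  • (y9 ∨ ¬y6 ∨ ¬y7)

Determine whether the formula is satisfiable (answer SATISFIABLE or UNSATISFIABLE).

SATISFIABLE

y1 occurs only positively in the remaining clauses — set y1 = True.
Pure literal: y10 appears only negated; assign y10 = False.
Branch on y2: take y2 = False.
Try y3 = False.
  then y8 is forced to False.
  then y7 is forced to True.
For the remaining variables, y4 = True, y5 = True, y6 = True, y9 = True works.
So y1=T  y2=F  y3=F  y4=T  y5=T  y6=T  y7=T  y8=F  y9=T  y10=F is a satisfying assignment.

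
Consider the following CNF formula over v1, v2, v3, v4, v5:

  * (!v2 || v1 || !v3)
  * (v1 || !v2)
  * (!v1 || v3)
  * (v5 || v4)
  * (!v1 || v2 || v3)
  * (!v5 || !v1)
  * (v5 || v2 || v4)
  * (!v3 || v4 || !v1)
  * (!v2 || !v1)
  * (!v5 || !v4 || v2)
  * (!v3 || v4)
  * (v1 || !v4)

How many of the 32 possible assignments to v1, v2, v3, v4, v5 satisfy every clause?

2

Satisfying assignments:
  v1=0 v2=0 v3=0 v4=0 v5=1
  v1=1 v2=0 v3=1 v4=1 v5=0
That's 2 in total.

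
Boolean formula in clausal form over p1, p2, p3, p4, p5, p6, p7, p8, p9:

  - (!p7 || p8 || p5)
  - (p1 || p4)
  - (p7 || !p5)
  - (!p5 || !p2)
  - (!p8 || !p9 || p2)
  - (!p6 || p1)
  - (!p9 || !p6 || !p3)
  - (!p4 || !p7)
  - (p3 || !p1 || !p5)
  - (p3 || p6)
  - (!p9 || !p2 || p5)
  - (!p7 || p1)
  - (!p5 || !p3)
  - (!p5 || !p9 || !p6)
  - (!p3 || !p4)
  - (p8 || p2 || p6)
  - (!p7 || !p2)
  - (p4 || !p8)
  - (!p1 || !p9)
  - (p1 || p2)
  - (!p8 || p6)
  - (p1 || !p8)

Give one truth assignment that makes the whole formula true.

p9 occurs only negated in the remaining clauses — set p9 = False.
Set p1 = True and propagate.
Branch on p2: take p2 = False.
Try p3 = False.
  then p5 is forced to False.
  then p6 is forced to True.
The remaining clauses are satisfied by p4 = True, p7 = False, p8 = False.
Every clause has at least one true literal under this assignment.

p1 = T, p2 = F, p3 = F, p4 = T, p5 = F, p6 = T, p7 = F, p8 = F, p9 = F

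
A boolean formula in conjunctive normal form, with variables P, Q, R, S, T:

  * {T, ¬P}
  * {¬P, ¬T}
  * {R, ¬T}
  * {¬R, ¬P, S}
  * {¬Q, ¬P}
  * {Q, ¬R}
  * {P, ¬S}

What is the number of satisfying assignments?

Satisfying assignments:
  P=F Q=F R=F S=F T=F
  P=F Q=T R=F S=F T=F
  P=F Q=T R=T S=F T=F
  P=F Q=T R=T S=F T=T
Count: 4.

4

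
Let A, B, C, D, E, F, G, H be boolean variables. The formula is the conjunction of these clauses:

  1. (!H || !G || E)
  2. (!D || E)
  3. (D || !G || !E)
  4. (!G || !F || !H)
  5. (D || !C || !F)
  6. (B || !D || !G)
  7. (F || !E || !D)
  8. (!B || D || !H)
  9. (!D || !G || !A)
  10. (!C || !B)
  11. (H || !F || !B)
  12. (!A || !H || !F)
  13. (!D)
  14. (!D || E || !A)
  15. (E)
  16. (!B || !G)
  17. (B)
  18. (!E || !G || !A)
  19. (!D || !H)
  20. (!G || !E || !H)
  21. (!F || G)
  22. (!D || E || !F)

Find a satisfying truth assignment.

The clause (!D) is unit: D must be False.
The clause (E) is unit: E must be True.
The clause (!G) is unit: G must be False.
(B) is a unit clause, so B = True.
Unit propagation: (!H) forces H = False.
The clause (!C) is unit: C must be False.
The clause (!F) is unit: F must be False.
A is now unconstrained; take A = False.

A=False, B=True, C=False, D=False, E=True, F=False, G=False, H=False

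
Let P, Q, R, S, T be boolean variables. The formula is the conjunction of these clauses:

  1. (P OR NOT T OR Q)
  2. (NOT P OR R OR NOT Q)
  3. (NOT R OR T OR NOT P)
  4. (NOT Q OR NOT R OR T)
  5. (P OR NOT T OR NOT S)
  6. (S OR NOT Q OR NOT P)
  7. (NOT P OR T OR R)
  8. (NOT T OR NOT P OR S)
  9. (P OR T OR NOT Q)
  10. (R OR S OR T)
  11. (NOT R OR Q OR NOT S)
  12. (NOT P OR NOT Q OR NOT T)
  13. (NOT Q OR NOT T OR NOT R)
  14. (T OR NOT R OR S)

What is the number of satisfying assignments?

3

The models are:
  P=0 Q=0 R=0 S=1 T=0
  P=0 Q=1 R=0 S=0 T=1
  P=1 Q=0 R=0 S=1 T=1
That's 3 in total.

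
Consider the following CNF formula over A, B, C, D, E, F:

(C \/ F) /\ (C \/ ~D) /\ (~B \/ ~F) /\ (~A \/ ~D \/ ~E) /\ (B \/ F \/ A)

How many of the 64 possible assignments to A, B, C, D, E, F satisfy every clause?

21

Split on F, then A.
  F=T, A=T: 5 of the 16 assignments to (B,C,D,E) work.
  F=T, A=F: E free; 3 ways for (B,C,D) × 2^1 = 6.
  F=F, A=T: B free; 3 ways for (C,D,E) × 2^1 = 6.
  F=F, A=F: remaining (B,C,D,E) ∈ {(T,T,F,F); (T,T,F,T); (T,T,T,F); (T,T,T,T)} — 4.
Total: 5 + 6 + 6 + 4 = 21.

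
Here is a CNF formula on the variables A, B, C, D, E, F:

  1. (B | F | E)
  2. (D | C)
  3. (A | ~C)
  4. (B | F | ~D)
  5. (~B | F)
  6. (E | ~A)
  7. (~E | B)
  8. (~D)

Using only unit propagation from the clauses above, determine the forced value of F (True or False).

True

(~D) is a unit clause: D = False.
(C | D) with D = False leaves only C, so C = True.
(A | ~C): since C = True, the clause reduces to (A). A = True.
(~A | E) with A = True leaves only E, so E = True.
(B | ~E) with E = True leaves only B, so B = True.
(F | ~B): since B = True, the clause reduces to (F). F = True.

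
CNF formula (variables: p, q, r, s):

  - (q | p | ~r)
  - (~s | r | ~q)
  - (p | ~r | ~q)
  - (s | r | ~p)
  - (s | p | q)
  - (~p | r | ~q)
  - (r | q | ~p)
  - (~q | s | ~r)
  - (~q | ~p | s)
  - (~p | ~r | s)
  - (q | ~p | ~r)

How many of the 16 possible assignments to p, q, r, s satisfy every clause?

The models are:
  p=F q=F r=F s=T
  p=F q=T r=F s=F
  p=T q=T r=T s=T
That's 3 in total.

3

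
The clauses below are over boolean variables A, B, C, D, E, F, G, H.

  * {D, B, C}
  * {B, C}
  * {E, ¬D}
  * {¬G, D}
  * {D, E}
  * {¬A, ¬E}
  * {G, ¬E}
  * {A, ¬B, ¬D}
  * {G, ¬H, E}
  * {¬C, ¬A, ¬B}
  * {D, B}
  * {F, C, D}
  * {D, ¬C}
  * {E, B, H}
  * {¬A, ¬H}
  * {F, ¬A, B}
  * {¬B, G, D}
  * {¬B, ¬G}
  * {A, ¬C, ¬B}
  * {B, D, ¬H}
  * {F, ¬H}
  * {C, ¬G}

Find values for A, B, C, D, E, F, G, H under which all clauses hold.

A=False, B=False, C=True, D=True, E=True, F=True, G=True, H=True

Pure literal: F appears only positively; assign F = True.
Try A = False.
For the remaining variables, B = False, C = True, D = True, E = True, G = True, H = True works.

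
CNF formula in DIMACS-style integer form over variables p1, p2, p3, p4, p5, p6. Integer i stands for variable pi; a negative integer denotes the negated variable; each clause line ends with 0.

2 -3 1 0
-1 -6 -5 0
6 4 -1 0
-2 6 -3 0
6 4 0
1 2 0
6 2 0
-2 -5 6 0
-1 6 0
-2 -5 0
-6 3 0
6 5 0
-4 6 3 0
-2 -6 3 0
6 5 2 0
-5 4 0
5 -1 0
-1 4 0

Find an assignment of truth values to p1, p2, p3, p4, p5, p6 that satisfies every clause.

p1=0, p2=1, p3=1, p4=1, p5=0, p6=1

Check each clause:
  1. (p1 | p2 | ~p3) — p2 is true.
  2. (~p1 | ~p5 | ~p6) — ~p5 is true.
  3. (~p1 | p4 | p6) — p4 is true.
  4. (p6 | ~p3 | ~p2) — p6 is true.
  5. (p6 | p4) — p4 is true.
  6. (p2 | p1) — p2 is true.
  7. (p2 | p6) — p2 is true.
  8. (~p2 | p6 | ~p5) — ~p5 is true.
  9. (~p1 | p6) — p6 is true.
  10. (~p2 | ~p5) — ~p5 is true.
  11. (~p6 | p3) — p3 is true.
  12. (p6 | p5) — p6 is true.
  13. (p6 | ~p4 | p3) — p3 is true.
  14. (~p2 | ~p6 | p3) — p3 is true.
  15. (p5 | p6 | p2) — p2 is true.
  16. (~p5 | p4) — ~p5 is true.
  17. (p5 | ~p1) — ~p1 is true.
  18. (p4 | ~p1) — p4 is true.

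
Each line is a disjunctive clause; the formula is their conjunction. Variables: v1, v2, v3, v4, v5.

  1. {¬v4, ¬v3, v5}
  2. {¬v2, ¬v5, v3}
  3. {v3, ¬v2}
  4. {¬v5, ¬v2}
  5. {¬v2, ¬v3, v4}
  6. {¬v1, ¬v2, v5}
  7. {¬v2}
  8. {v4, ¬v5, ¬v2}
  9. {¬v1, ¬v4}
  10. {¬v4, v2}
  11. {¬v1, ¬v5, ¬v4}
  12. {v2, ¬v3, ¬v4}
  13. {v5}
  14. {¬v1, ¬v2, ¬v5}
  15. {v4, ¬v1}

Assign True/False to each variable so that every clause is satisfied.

v1 = F, v2 = F, v3 = T, v4 = F, v5 = T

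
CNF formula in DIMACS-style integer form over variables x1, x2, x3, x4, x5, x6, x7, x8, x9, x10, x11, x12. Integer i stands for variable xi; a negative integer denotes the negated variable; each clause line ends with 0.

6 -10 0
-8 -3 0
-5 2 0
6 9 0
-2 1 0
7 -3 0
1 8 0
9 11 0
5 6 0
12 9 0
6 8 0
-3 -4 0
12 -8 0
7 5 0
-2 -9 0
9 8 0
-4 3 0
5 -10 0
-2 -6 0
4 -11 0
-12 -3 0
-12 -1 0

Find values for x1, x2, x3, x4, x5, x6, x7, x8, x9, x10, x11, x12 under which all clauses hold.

x1 = T, x2 = F, x3 = F, x4 = F, x5 = F, x6 = T, x7 = T, x8 = F, x9 = T, x10 = F, x11 = F, x12 = F

Pure literal: x7 appears only positively; assign x7 = True.
Pure literal: x10 appears only negated; assign x10 = False.
Try x1 = True.
  then x12 is forced to False.
  then x9 is forced to True.
  then x8 is forced to False.
  then x6 is forced to True.
  then x2 is forced to False.
  then x5 is forced to False.
Set x3 = False and propagate.
  then x4 is forced to False.
  then x11 is forced to False.
Every clause has at least one true literal under this assignment.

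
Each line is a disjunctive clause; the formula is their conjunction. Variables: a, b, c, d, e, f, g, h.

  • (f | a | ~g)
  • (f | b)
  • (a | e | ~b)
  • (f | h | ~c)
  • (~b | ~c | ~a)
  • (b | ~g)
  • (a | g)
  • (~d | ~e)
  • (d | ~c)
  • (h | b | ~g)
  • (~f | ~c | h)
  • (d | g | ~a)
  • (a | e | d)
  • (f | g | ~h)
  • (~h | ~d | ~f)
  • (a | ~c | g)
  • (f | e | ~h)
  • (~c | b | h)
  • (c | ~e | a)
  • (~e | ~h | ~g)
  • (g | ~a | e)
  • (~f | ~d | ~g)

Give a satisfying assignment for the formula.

a = True, b = True, c = False, d = False, e = True, f = False, g = True, h = False

Set a = True and propagate.
Branch on b: take b = True.
  then c is forced to False.
For the remaining variables, d = False, e = True, f = False, g = True, h = False works.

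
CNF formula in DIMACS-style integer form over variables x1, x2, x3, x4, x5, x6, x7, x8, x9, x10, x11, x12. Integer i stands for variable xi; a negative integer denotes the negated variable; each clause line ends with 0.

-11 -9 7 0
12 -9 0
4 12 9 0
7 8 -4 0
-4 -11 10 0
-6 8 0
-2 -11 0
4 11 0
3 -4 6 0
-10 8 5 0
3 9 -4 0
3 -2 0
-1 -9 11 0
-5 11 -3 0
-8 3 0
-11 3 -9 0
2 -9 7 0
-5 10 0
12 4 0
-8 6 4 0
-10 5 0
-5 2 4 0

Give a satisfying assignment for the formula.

x1=True, x2=True, x3=True, x4=True, x5=False, x6=False, x7=True, x8=False, x9=False, x10=False, x11=False, x12=True

x7 occurs only positively in the remaining clauses — set x7 = True.
x12 occurs only positively in the remaining clauses — set x12 = True.
Set x1 = True and propagate.
Try x2 = True.
  then x11 is forced to False.
  then x4 is forced to True.
  then x3 is forced to True.
  then x9 is forced to False.
  then x5 is forced to False.
  then x10 is forced to False.
Set x6 = False and propagate.
x8 is now unconstrained; take x8 = False.
Every clause has at least one true literal under this assignment.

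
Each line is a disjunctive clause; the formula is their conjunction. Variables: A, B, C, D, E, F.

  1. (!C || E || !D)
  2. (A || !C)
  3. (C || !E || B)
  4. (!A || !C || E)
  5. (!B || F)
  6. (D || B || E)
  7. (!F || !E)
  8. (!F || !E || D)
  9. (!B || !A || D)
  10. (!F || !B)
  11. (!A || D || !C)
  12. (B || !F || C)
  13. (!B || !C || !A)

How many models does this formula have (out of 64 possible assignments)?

3

The models are:
  A=F B=F C=F D=T E=F F=F
  A=T B=F C=F D=T E=F F=F
  A=T B=F C=T D=T E=T F=F
That's 3 in total.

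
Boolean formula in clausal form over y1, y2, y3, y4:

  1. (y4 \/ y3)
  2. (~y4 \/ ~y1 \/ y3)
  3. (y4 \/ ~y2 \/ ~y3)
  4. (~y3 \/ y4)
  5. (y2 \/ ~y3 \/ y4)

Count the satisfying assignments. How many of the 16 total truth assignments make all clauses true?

6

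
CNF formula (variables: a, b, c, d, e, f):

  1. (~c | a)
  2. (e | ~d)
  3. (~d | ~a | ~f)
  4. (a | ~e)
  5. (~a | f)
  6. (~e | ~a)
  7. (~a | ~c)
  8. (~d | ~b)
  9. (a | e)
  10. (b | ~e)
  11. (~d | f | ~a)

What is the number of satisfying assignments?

2

Satisfying assignments:
  a=T b=F c=F d=F e=F f=T
  a=T b=T c=F d=F e=F f=T
Count: 2.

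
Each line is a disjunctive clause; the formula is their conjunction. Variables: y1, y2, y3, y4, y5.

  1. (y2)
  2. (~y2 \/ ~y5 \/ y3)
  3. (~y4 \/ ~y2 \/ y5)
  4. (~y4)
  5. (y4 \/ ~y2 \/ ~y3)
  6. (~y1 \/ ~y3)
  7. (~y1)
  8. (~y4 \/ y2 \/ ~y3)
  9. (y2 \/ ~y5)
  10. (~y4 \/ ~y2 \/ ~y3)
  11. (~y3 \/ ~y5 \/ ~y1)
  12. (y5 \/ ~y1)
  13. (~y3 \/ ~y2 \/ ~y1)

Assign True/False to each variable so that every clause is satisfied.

y1=F, y2=T, y3=F, y4=F, y5=F

Unit propagation: (y2) forces y2 = True.
Unit propagation: (~y4) forces y4 = False.
Unit propagation: (~y3) forces y3 = False.
(~y5) is a unit clause, so y5 = False.
(~y1) is a unit clause, so y1 = False.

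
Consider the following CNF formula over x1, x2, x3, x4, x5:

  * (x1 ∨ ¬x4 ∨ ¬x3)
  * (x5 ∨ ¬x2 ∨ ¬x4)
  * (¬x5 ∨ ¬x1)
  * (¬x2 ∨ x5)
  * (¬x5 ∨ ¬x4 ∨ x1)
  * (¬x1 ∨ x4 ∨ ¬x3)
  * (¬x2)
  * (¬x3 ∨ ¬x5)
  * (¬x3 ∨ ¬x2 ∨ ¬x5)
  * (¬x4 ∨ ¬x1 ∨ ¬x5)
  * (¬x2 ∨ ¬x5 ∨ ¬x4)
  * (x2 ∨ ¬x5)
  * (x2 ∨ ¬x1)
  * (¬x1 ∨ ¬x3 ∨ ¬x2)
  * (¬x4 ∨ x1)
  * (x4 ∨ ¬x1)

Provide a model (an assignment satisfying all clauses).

(¬x2) is a unit clause, so x2 = False.
The clause (¬x5) is unit: x5 must be False.
Unit propagation: (¬x1) forces x1 = False.
(¬x4) is a unit clause, so x4 = False.
x3 is now unconstrained; take x3 = False.
Check each clause:
  1. (x1 ∨ ¬x3 ∨ ¬x4) — ¬x4 is true.
  2. (x5 ∨ ¬x4 ∨ ¬x2) — ¬x4 is true.
  3. (¬x1 ∨ ¬x5) — ¬x5 is true.
  4. (x5 ∨ ¬x2) — ¬x2 is true.
  5. (¬x4 ∨ x1 ∨ ¬x5) — ¬x5 is true.
  6. (x4 ∨ ¬x1 ∨ ¬x3) — ¬x3 is true.
  7. (¬x2) — ¬x2 is true.
  8. (¬x3 ∨ ¬x5) — ¬x5 is true.
  9. (¬x2 ∨ ¬x5 ∨ ¬x3) — ¬x5 is true.
  10. (¬x1 ∨ ¬x4 ∨ ¬x5) — ¬x5 is true.
  11. (¬x4 ∨ ¬x5 ∨ ¬x2) — ¬x5 is true.
  12. (¬x5 ∨ x2) — ¬x5 is true.
  13. (¬x1 ∨ x2) — ¬x1 is true.
  14. (¬x3 ∨ ¬x2 ∨ ¬x1) — ¬x3 is true.
  15. (¬x4 ∨ x1) — ¬x4 is true.
  16. (¬x1 ∨ x4) — ¬x1 is true.

x1 = F, x2 = F, x3 = F, x4 = F, x5 = F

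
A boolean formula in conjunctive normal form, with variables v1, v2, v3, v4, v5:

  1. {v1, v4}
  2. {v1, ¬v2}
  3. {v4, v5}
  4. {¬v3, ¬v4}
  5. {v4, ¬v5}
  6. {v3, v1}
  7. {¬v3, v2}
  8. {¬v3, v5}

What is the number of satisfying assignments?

The models are:
  v1=T v2=F v3=F v4=T v5=F
  v1=T v2=F v3=F v4=T v5=T
  v1=T v2=T v3=F v4=T v5=F
  v1=T v2=T v3=F v4=T v5=T
Count: 4.

4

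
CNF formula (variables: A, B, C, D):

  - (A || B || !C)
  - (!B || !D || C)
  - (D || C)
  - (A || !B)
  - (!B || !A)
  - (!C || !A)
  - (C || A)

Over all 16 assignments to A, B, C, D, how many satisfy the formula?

Satisfying assignments:
  A=T B=F C=F D=T
Count: 1.

1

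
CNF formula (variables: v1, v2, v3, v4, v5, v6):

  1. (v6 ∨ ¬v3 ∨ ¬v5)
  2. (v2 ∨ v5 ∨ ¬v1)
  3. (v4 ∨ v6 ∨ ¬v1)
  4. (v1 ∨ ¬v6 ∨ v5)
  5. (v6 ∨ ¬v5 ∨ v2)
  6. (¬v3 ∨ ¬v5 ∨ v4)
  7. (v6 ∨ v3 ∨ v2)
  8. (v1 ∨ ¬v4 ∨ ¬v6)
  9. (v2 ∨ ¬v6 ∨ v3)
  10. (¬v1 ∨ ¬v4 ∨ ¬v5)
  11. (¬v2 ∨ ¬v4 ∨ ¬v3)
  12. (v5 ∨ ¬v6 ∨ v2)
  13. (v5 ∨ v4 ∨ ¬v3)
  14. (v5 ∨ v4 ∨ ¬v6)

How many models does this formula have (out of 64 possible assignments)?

9

Case analysis on v5 and v6:
  v5=1, v6=1: remaining (v1,v2,v3,v4) ∈ {(0,1,0,0); (1,1,0,0)} — 2.
  v5=1, v6=0: remaining (v1,v2,v3,v4) ∈ {(0,1,0,0); (0,1,0,1)} — 2.
  v5=0, v6=1: remaining (v1,v2,v3,v4) ∈ {(1,1,0,1)} — 1.
  v5=0, v6=0: remaining (v1,v2,v3,v4) ∈ {(0,0,1,1); (0,1,0,0); (0,1,0,1); (1,1,0,1)} — 4.
Total: 2 + 2 + 1 + 4 = 9.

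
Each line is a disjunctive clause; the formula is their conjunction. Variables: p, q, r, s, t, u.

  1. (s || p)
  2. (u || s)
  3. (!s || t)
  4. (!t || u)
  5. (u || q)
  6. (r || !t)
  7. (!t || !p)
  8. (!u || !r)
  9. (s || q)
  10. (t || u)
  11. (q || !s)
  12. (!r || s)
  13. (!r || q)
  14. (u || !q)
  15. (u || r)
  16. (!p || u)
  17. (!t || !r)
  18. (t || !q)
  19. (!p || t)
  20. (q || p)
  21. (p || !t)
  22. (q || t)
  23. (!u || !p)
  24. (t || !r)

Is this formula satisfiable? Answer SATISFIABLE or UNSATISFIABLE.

UNSATISFIABLE

t = True:
  propagation gives u=True, r=True; an empty clause results — contradiction.
t = False:
  propagation gives s=False, p=True; an empty clause results — contradiction.
Every branch closes, so no satisfying assignment exists.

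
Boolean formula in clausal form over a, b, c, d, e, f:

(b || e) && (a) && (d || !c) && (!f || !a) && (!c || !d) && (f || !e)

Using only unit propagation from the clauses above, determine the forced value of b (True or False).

Unit clause (a) sets a = True.
In (!f || !a), !a is now false; !f must hold, so f = False.
In (!e || f), f is now false; !e must hold, so e = False.
From (e || b) and e = False: b = True.

True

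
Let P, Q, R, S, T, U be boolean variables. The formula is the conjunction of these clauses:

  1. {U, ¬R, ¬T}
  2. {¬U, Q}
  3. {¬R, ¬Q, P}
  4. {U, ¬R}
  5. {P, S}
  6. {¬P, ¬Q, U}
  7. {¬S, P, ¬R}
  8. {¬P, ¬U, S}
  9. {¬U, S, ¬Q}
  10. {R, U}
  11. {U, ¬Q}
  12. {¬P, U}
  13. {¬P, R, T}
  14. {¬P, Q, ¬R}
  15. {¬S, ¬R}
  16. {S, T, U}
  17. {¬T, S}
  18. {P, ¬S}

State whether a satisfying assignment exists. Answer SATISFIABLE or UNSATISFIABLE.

Set P = True and propagate.
  then U is forced to True.
  then Q is forced to True.
  then S is forced to True.
  then R is forced to False.
  then T is forced to True.
Every clause has at least one true literal under this assignment.
So P=T, Q=T, R=F, S=T, T=T, U=T is a satisfying assignment.

SATISFIABLE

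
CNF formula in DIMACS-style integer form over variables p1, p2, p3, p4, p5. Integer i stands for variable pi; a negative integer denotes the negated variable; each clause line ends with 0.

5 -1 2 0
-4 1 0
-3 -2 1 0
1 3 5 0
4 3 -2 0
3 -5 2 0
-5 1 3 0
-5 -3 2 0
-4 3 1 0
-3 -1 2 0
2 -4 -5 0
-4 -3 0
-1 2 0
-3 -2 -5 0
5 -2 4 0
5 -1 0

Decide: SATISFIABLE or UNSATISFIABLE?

Set p1 = True and propagate.
  then p2 is forced to True.
  then p5 is forced to True.
  then p3 is forced to False.
  then p4 is forced to True.
Every clause has at least one true literal under this assignment.
So p1 = True, p2 = True, p3 = False, p4 = True, p5 = True is a satisfying assignment.

SATISFIABLE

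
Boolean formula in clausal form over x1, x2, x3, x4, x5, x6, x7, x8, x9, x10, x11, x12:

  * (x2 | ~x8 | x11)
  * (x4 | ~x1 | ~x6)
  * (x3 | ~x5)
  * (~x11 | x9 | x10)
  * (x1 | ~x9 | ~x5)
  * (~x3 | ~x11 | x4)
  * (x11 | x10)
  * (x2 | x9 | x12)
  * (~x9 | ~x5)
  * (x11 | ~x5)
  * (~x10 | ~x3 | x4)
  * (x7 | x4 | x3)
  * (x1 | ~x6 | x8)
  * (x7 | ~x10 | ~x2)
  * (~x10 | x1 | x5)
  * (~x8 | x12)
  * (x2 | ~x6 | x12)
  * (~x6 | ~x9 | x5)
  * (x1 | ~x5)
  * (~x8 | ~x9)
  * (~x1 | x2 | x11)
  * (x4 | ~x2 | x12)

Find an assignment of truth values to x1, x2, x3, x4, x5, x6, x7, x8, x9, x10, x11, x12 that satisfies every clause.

Pure literal: x4 appears only positively; assign x4 = True.
Pure literal: x6 appears only negated; assign x6 = False.
Set x1 = True and propagate.
For the remaining variables, x2 = False, x3 = False, x5 = False, x7 = True, x8 = True, x9 = False, x10 = True, x11 = True, x12 = True works.
Every clause has at least one true literal under this assignment.

x1 = 1  x2 = 0  x3 = 0  x4 = 1  x5 = 0  x6 = 0  x7 = 1  x8 = 1  x9 = 0  x10 = 1  x11 = 1  x12 = 1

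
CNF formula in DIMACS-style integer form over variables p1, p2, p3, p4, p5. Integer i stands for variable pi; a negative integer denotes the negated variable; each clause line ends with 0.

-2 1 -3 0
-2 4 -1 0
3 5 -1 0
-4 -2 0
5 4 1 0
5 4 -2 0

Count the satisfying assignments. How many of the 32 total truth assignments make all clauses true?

13

Case analysis on p1 and p2:
  p1=1, p2=1: a clause becomes empty — 0.
  p1=1, p2=0: p4 free; 3 ways for (p3,p5) × 2^1 = 6.
  p1=0, p2=1: remaining (p3,p4,p5) ∈ {(0,0,1)} — 1.
  p1=0, p2=0: p3 free; 3 ways for (p4,p5) × 2^1 = 6.
Total: 0 + 6 + 1 + 6 = 13.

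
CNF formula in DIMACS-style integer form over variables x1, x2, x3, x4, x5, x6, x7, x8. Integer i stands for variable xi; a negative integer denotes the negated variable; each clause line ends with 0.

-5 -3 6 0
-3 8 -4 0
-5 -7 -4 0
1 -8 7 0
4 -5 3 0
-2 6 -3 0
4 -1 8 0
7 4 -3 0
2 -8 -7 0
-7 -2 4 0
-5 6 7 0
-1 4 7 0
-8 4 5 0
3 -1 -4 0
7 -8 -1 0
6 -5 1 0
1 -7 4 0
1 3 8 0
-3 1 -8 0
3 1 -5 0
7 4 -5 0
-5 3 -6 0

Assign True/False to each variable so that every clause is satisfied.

x1 = F, x2 = T, x3 = F, x4 = T, x5 = F, x6 = T, x7 = T, x8 = T

Try x1 = False.
The remaining clauses are satisfied by x2 = True, x3 = False, x4 = True, x5 = False, x6 = True, x7 = True, x8 = True.
Check each clause:
  1. (~x5 \/ x6 \/ ~x3) — ~x5 is true.
  2. (~x3 \/ x8 \/ ~x4) — x8 is true.
  3. (~x4 \/ ~x7 \/ ~x5) — ~x5 is true.
  4. (x7 \/ x1 \/ ~x8) — x7 is true.
  5. (x3 \/ ~x5 \/ x4) — x4 is true.
  6. (~x3 \/ ~x2 \/ x6) — ~x3 is true.
  7. (~x1 \/ x4 \/ x8) — x8 is true.
  8. (~x3 \/ x7 \/ x4) — x4 is true.
  9. (~x7 \/ x2 \/ ~x8) — x2 is true.
  10. (~x7 \/ ~x2 \/ x4) — x4 is true.
  11. (x6 \/ ~x5 \/ x7) — ~x5 is true.
  12. (~x1 \/ x7 \/ x4) — x4 is true.
  13. (~x8 \/ x5 \/ x4) — x4 is true.
  14. (x3 \/ ~x1 \/ ~x4) — ~x1 is true.
  15. (~x1 \/ x7 \/ ~x8) — ~x1 is true.
  16. (x6 \/ ~x5 \/ x1) — ~x5 is true.
  17. (x4 \/ ~x7 \/ x1) — x4 is true.
  18. (x8 \/ x3 \/ x1) — x8 is true.
  19. (~x3 \/ ~x8 \/ x1) — ~x3 is true.
  20. (x3 \/ x1 \/ ~x5) — ~x5 is true.
  21. (x7 \/ ~x5 \/ x4) — ~x5 is true.
  22. (~x5 \/ ~x6 \/ x3) — ~x5 is true.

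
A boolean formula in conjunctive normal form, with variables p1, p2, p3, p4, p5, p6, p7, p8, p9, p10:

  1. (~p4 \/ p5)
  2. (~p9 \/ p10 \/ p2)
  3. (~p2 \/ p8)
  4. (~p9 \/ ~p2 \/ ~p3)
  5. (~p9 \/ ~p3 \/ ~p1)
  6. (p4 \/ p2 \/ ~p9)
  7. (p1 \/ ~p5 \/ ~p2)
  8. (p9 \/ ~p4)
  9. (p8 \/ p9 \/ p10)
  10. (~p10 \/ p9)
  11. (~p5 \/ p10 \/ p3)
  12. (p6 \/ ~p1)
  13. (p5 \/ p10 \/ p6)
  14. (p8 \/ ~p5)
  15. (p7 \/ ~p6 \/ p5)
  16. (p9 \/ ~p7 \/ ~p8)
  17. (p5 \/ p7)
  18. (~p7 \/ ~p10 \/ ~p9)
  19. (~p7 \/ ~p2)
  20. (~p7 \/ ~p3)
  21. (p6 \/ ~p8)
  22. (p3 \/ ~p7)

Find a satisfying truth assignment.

p1=T, p2=F, p3=T, p4=F, p5=T, p6=T, p7=F, p8=T, p9=F, p10=F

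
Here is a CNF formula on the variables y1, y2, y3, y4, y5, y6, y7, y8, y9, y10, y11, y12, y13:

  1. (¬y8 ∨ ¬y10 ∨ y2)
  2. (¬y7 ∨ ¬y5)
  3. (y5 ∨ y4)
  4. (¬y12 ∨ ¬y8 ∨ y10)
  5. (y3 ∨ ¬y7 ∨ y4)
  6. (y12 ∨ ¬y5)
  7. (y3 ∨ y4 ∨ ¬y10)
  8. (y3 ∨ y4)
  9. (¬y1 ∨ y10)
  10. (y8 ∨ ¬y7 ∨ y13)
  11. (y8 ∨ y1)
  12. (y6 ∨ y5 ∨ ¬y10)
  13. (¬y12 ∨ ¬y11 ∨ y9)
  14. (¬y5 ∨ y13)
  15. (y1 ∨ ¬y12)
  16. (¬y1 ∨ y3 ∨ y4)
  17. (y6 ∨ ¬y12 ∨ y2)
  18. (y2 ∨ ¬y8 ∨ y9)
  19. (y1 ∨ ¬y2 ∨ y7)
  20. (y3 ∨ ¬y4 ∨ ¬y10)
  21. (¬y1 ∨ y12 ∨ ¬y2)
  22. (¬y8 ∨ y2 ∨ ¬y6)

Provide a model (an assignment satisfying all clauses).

Pure literal: y3 appears only positively; assign y3 = True.
y11 occurs only negated in the remaining clauses — set y11 = False.
Set y1 = True and propagate.
  then y10 is forced to True.
Try y2 = True.
  then y12 is forced to True.
The remaining clauses are satisfied by y4 = True, y5 = False, y6 = True, y7 = False, y8 = True, y9 = False, y13 = False.
Every clause has at least one true literal under this assignment.
Check each clause:
  1. (¬y8 ∨ ¬y10 ∨ y2) — y2 is true.
  2. (¬y5 ∨ ¬y7) — ¬y7 is true.
  3. (y5 ∨ y4) — y4 is true.
  4. (¬y8 ∨ y10 ∨ ¬y12) — y10 is true.
  5. (y4 ∨ ¬y7 ∨ y3) — ¬y7 is true.
  6. (y12 ∨ ¬y5) — ¬y5 is true.
  7. (y3 ∨ y4 ∨ ¬y10) — y3 is true.
  8. (y3 ∨ y4) — y3 is true.
  9. (¬y1 ∨ y10) — y10 is true.
  10. (y13 ∨ y8 ∨ ¬y7) — y8 is true.
  11. (y8 ∨ y1) — y8 is true.
  12. (¬y10 ∨ y6 ∨ y5) — y6 is true.
  13. (¬y11 ∨ y9 ∨ ¬y12) — ¬y11 is true.
  14. (¬y5 ∨ y13) — ¬y5 is true.
  15. (y1 ∨ ¬y12) — y1 is true.
  16. (¬y1 ∨ y4 ∨ y3) — y3 is true.
  17. (¬y12 ∨ y6 ∨ y2) — y2 is true.
  18. (y2 ∨ ¬y8 ∨ y9) — y2 is true.
  19. (y7 ∨ y1 ∨ ¬y2) — y1 is true.
  20. (¬y10 ∨ ¬y4 ∨ y3) — y3 is true.
  21. (¬y1 ∨ ¬y2 ∨ y12) — y12 is true.
  22. (¬y6 ∨ ¬y8 ∨ y2) — y2 is true.

y1 = T, y2 = T, y3 = T, y4 = T, y5 = F, y6 = T, y7 = F, y8 = T, y9 = F, y10 = T, y11 = F, y12 = T, y13 = F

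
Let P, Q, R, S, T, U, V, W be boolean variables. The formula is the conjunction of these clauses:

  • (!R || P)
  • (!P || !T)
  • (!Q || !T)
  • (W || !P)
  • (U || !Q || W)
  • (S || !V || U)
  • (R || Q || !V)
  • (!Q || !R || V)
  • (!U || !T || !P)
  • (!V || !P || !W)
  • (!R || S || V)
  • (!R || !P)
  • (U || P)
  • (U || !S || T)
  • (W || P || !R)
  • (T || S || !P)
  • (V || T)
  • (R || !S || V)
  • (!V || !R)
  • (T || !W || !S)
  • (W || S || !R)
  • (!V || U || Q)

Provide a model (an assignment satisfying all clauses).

P=F  Q=F  R=F  S=F  T=T  U=T  V=F  W=T

Set P = False and propagate.
  then R is forced to False.
  then U is forced to True.
Try Q = False.
  then V is forced to False.
  then T is forced to True.
  then S is forced to False.
W is now unconstrained; take W = True.
Every clause has at least one true literal under this assignment.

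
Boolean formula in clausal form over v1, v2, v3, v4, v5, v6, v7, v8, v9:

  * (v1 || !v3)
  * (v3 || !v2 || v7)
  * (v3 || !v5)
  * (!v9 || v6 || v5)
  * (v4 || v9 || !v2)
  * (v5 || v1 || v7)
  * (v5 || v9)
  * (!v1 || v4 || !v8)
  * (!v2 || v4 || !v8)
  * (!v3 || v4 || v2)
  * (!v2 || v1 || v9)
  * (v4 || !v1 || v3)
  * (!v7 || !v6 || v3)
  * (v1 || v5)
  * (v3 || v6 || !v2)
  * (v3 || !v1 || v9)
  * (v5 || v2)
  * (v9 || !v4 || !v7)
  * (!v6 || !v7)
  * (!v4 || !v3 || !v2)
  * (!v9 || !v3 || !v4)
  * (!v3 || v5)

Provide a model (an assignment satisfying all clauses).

Pure literal: v8 appears only negated; assign v8 = False.
Set v1 = True and propagate.
Set v2 = False and propagate.
  then v5 is forced to True.
  then v3 is forced to True.
  then v4 is forced to True.
  then v9 is forced to False.
  then v7 is forced to False.
v6 is now unconstrained; take v6 = True.
Every clause has at least one true literal under this assignment.

v1 = 1, v2 = 0, v3 = 1, v4 = 1, v5 = 1, v6 = 1, v7 = 0, v8 = 0, v9 = 0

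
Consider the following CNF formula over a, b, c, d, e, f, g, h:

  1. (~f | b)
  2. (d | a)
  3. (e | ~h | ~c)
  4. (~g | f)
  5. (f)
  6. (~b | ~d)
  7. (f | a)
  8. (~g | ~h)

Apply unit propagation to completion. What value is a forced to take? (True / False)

True

Unit clause (f) sets f = True.
(b | ~f): since f = True, the clause reduces to (b). b = True.
(~d | ~b): since b = True, the clause reduces to (~d). d = False.
(d | a): since d = False, the clause reduces to (a). a = True.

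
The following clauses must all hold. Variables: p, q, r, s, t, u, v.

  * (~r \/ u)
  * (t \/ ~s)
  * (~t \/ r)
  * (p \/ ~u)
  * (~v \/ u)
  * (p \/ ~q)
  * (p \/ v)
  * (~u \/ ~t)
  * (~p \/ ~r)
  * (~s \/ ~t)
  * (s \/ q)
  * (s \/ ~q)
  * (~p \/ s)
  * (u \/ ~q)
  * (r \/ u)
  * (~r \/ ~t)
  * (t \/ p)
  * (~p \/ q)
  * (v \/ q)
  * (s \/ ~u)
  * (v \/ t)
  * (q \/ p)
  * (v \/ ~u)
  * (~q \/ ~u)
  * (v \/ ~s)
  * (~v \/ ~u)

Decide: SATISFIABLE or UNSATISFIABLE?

UNSATISFIABLE

u = True:
  propagation gives p=True, t=False, s=False; an empty clause results — contradiction.
u = False:
  propagation gives r=False; an empty clause results — contradiction.
Every branch closes, so no satisfying assignment exists.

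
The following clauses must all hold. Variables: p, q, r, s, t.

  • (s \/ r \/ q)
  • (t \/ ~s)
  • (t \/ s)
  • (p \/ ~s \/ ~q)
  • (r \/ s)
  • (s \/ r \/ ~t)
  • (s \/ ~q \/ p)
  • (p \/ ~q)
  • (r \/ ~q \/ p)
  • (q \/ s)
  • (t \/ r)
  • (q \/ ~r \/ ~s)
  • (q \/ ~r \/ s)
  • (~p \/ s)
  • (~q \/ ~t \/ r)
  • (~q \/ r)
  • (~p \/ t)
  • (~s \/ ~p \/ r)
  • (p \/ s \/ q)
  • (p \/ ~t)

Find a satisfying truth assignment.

p=True  q=True  r=True  s=True  t=True

Try p = True.
  then s is forced to True.
  then t is forced to True.
  then r is forced to True.
  then q is forced to True.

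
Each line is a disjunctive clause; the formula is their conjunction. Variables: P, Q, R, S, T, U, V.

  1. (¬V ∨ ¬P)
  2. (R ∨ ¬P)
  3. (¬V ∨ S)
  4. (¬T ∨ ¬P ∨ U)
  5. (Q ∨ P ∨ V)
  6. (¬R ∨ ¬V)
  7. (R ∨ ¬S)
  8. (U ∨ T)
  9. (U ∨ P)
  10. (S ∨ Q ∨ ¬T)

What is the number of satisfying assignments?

13

Split on P, then V.
  P=T, V=T: a clause becomes empty — 0.
  P=T, V=F: 7 of the 32 assignments to (Q,R,S,T,U) work.
  P=F, V=T: a clause becomes empty — 0.
  P=F, V=F: T free; 3 ways for (Q,R,S,U) × 2^1 = 6.
Total: 0 + 7 + 0 + 6 = 13.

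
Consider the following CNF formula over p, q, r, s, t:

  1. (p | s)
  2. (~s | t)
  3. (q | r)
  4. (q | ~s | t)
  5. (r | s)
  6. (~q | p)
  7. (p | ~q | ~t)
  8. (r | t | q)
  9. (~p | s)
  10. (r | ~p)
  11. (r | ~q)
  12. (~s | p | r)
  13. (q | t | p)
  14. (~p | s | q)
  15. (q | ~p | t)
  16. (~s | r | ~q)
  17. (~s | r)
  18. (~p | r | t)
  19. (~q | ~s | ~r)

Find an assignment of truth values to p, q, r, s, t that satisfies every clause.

p = T, q = F, r = T, s = T, t = T

Check each clause:
  1. (s | p) — p is true.
  2. (t | ~s) — t is true.
  3. (r | q) — r is true.
  4. (q | t | ~s) — t is true.
  5. (r | s) — r is true.
  6. (~q | p) — p is true.
  7. (p | ~t | ~q) — p is true.
  8. (q | t | r) — r is true.
  9. (s | ~p) — s is true.
  10. (r | ~p) — r is true.
  11. (r | ~q) — r is true.
  12. (r | ~s | p) — p is true.
  13. (p | t | q) — p is true.
  14. (q | ~p | s) — s is true.
  15. (t | q | ~p) — t is true.
  16. (~q | ~s | r) — r is true.
  17. (r | ~s) — r is true.
  18. (t | r | ~p) — r is true.
  19. (~r | ~s | ~q) — ~q is true.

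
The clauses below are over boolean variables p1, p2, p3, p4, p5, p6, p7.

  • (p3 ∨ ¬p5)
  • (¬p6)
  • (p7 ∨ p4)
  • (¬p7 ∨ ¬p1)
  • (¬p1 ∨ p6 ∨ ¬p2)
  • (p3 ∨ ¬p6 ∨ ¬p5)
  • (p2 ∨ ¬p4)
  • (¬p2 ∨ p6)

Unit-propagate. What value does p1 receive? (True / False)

Unit clause (¬p6) sets p6 = False.
In (p6 ∨ ¬p2), p6 is now false; ¬p2 must hold, so p2 = False.
From (p2 ∨ ¬p4) and p2 = False: p4 = False.
From (p7 ∨ p4) and p4 = False: p7 = True.
(¬p7 ∨ ¬p1) with p7 = True leaves only ¬p1, so p1 = False.

False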